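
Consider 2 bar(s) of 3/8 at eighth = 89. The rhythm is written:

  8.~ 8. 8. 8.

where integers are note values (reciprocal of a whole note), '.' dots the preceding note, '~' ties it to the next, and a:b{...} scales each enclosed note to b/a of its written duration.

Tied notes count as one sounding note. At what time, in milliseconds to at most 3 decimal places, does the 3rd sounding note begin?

note 3 onset = 9/2b = 3033.708ms

1. 0.0ms @ 0 + 2022.472ms (3)
2. 2022.472ms @ 3 + 1011.236ms (3/2)
3. 3033.708ms @ 9/2 + 1011.236ms (3/2)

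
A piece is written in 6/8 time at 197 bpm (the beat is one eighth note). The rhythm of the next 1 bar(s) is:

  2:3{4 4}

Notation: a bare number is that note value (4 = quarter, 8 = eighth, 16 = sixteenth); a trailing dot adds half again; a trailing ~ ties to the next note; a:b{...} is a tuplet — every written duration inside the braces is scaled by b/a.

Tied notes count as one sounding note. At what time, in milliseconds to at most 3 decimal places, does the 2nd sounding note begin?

1. 0.0ms @ 0 + 913.706ms (3)
2. 913.706ms @ 3 + 913.706ms (3)

note 2 onset = 3b = 913.706ms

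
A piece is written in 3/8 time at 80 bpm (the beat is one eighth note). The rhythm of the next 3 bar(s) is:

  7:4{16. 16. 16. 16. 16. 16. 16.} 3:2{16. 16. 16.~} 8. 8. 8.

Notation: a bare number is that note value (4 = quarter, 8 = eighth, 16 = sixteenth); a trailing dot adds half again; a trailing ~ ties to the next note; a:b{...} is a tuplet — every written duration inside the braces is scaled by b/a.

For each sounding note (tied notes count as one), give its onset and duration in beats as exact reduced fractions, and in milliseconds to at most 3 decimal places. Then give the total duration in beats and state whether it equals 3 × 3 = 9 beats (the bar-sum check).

1) 0.0ms=0b +321.429ms=3/7b
2) 321.429ms=3/7b +321.429ms=3/7b
3) 642.857ms=6/7b +321.429ms=3/7b
4) 964.286ms=9/7b +321.429ms=3/7b
5) 1285.714ms=12/7b +321.429ms=3/7b
6) 1607.143ms=15/7b +321.429ms=3/7b
7) 1928.571ms=18/7b +321.429ms=3/7b
8) 2250.0ms=3b +375.0ms=1/2b
9) 2625.0ms=7/2b +375.0ms=1/2b
10) 3000.0ms=4b +1500.0ms=2b
11) 4500.0ms=6b +1125.0ms=3/2b
12) 5625.0ms=15/2b +1125.0ms=3/2b
Σ=9b of 9 (80bpm 3/8) — PASS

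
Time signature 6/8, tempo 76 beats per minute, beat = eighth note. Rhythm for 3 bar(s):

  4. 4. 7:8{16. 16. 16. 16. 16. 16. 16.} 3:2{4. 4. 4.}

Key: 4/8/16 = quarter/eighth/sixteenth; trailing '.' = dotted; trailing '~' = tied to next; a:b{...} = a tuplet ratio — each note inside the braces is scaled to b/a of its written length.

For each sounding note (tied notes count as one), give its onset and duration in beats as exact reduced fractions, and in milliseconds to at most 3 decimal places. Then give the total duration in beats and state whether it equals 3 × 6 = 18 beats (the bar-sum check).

1) 0.0ms=0b +2368.421ms=3b
2) 2368.421ms=3b +2368.421ms=3b
3) 4736.842ms=6b +676.692ms=6/7b
4) 5413.534ms=48/7b +676.692ms=6/7b
5) 6090.226ms=54/7b +676.692ms=6/7b
6) 6766.917ms=60/7b +676.692ms=6/7b
7) 7443.609ms=66/7b +676.692ms=6/7b
8) 8120.301ms=72/7b +676.692ms=6/7b
9) 8796.992ms=78/7b +676.692ms=6/7b
10) 9473.684ms=12b +1578.947ms=2b
11) 11052.632ms=14b +1578.947ms=2b
12) 12631.579ms=16b +1578.947ms=2b
Σ=18b of 18 (76bpm 6/8) — PASS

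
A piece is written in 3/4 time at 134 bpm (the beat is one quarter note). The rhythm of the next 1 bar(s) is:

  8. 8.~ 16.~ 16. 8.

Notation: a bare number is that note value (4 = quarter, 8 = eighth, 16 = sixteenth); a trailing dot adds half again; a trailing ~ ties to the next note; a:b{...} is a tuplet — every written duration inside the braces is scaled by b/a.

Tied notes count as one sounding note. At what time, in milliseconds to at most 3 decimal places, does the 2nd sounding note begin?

note 2 onset = 3/4b = 335.821ms

1. 0.0ms @ 0 + 335.821ms (3/4)
2. 335.821ms @ 3/4 + 671.642ms (3/2)
3. 1007.463ms @ 9/4 + 335.821ms (3/4)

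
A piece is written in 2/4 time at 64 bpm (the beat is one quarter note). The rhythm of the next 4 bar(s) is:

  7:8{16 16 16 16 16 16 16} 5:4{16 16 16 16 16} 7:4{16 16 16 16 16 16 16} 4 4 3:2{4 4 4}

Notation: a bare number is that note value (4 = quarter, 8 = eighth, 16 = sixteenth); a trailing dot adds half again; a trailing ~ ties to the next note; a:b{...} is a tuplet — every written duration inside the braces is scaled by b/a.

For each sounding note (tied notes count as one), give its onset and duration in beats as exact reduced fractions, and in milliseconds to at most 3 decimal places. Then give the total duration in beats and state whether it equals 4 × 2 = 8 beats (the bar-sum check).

1) 0.0ms=0b +267.857ms=2/7b
2) 267.857ms=2/7b +267.857ms=2/7b
3) 535.714ms=4/7b +267.857ms=2/7b
4) 803.571ms=6/7b +267.857ms=2/7b
5) 1071.429ms=8/7b +267.857ms=2/7b
6) 1339.286ms=10/7b +267.857ms=2/7b
7) 1607.143ms=12/7b +267.857ms=2/7b
8) 1875.0ms=2b +187.5ms=1/5b
9) 2062.5ms=11/5b +187.5ms=1/5b
10) 2250.0ms=12/5b +187.5ms=1/5b
11) 2437.5ms=13/5b +187.5ms=1/5b
12) 2625.0ms=14/5b +187.5ms=1/5b
13) 2812.5ms=3b +133.929ms=1/7b
14) 2946.429ms=22/7b +133.929ms=1/7b
15) 3080.357ms=23/7b +133.929ms=1/7b
16) 3214.286ms=24/7b +133.929ms=1/7b
17) 3348.214ms=25/7b +133.929ms=1/7b
18) 3482.143ms=26/7b +133.929ms=1/7b
19) 3616.071ms=27/7b +133.929ms=1/7b
20) 3750.0ms=4b +937.5ms=1b
21) 4687.5ms=5b +937.5ms=1b
22) 5625.0ms=6b +625.0ms=2/3b
23) 6250.0ms=20/3b +625.0ms=2/3b
24) 6875.0ms=22/3b +625.0ms=2/3b
Σ=8b of 8 (64bpm 2/4) — PASS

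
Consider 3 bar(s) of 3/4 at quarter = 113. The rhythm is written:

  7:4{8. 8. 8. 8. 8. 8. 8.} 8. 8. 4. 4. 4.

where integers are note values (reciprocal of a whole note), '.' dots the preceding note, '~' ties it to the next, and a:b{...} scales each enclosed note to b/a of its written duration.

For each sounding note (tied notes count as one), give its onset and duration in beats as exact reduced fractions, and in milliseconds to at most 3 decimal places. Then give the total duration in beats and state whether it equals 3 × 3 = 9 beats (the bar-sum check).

1) 0.0ms=0b +227.56ms=3/7b
2) 227.56ms=3/7b +227.56ms=3/7b
3) 455.12ms=6/7b +227.56ms=3/7b
4) 682.68ms=9/7b +227.56ms=3/7b
5) 910.24ms=12/7b +227.56ms=3/7b
6) 1137.8ms=15/7b +227.56ms=3/7b
7) 1365.36ms=18/7b +227.56ms=3/7b
8) 1592.92ms=3b +398.23ms=3/4b
9) 1991.15ms=15/4b +398.23ms=3/4b
10) 2389.381ms=9/2b +796.46ms=3/2b
11) 3185.841ms=6b +796.46ms=3/2b
12) 3982.301ms=15/2b +796.46ms=3/2b
Σ=9b of 9 (113bpm 3/4) — PASS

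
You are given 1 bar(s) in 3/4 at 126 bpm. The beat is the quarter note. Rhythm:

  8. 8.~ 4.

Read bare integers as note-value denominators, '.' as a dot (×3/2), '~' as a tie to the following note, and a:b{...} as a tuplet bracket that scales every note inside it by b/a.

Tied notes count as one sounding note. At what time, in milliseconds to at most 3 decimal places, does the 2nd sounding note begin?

1. 0.0ms @ 0 + 357.143ms (3/4)
2. 357.143ms @ 3/4 + 1071.429ms (9/4)

note 2 onset = 3/4b = 357.143ms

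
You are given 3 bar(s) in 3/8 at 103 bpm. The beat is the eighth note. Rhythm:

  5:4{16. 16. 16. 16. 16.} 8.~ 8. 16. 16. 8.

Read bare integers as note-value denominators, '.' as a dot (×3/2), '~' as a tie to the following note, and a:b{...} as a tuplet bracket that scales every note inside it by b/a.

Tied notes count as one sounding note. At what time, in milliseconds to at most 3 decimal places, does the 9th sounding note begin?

note 9 onset = 15/2b = 4368.932ms

1. 0.0ms @ 0 + 349.515ms (3/5)
2. 349.515ms @ 3/5 + 349.515ms (3/5)
3. 699.029ms @ 6/5 + 349.515ms (3/5)
4. 1048.544ms @ 9/5 + 349.515ms (3/5)
5. 1398.058ms @ 12/5 + 349.515ms (3/5)
6. 1747.573ms @ 3 + 1747.573ms (3)
7. 3495.146ms @ 6 + 436.893ms (3/4)
8. 3932.039ms @ 27/4 + 436.893ms (3/4)
9. 4368.932ms @ 15/2 + 873.786ms (3/2)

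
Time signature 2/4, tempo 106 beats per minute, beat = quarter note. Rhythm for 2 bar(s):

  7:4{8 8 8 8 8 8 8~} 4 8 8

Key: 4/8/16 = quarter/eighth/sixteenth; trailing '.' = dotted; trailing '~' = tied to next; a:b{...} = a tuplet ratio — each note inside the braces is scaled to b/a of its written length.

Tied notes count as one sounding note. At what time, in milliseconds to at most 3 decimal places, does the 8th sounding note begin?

1. 0.0ms @ 0 + 161.725ms (2/7)
2. 161.725ms @ 2/7 + 161.725ms (2/7)
3. 323.45ms @ 4/7 + 161.725ms (2/7)
4. 485.175ms @ 6/7 + 161.725ms (2/7)
5. 646.9ms @ 8/7 + 161.725ms (2/7)
6. 808.625ms @ 10/7 + 161.725ms (2/7)
7. 970.35ms @ 12/7 + 727.763ms (9/7)
8. 1698.113ms @ 3 + 283.019ms (1/2)
9. 1981.132ms @ 7/2 + 283.019ms (1/2)

note 8 onset = 3b = 1698.113ms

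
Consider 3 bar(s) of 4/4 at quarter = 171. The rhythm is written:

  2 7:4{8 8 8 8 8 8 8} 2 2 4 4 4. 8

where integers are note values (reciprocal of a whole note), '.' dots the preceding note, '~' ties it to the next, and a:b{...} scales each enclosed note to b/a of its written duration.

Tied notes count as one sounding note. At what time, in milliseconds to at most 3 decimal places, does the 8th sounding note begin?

1. 0.0ms @ 0 + 701.754ms (2)
2. 701.754ms @ 2 + 100.251ms (2/7)
3. 802.005ms @ 16/7 + 100.251ms (2/7)
4. 902.256ms @ 18/7 + 100.251ms (2/7)
5. 1002.506ms @ 20/7 + 100.251ms (2/7)
6. 1102.757ms @ 22/7 + 100.251ms (2/7)
7. 1203.008ms @ 24/7 + 100.251ms (2/7)
8. 1303.258ms @ 26/7 + 100.251ms (2/7)
9. 1403.509ms @ 4 + 701.754ms (2)
10. 2105.263ms @ 6 + 701.754ms (2)
11. 2807.018ms @ 8 + 350.877ms (1)
12. 3157.895ms @ 9 + 350.877ms (1)
13. 3508.772ms @ 10 + 526.316ms (3/2)
14. 4035.088ms @ 23/2 + 175.439ms (1/2)

note 8 onset = 26/7b = 1303.258ms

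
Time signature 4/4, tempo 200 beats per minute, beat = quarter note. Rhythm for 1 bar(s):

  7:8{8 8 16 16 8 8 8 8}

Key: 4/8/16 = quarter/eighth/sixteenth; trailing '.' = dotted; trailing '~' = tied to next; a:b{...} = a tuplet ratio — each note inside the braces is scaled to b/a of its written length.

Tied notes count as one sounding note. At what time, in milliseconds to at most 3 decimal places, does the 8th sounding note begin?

note 8 onset = 24/7b = 1028.571ms

1. 0.0ms @ 0 + 171.429ms (4/7)
2. 171.429ms @ 4/7 + 171.429ms (4/7)
3. 342.857ms @ 8/7 + 85.714ms (2/7)
4. 428.571ms @ 10/7 + 85.714ms (2/7)
5. 514.286ms @ 12/7 + 171.429ms (4/7)
6. 685.714ms @ 16/7 + 171.429ms (4/7)
7. 857.143ms @ 20/7 + 171.429ms (4/7)
8. 1028.571ms @ 24/7 + 171.429ms (4/7)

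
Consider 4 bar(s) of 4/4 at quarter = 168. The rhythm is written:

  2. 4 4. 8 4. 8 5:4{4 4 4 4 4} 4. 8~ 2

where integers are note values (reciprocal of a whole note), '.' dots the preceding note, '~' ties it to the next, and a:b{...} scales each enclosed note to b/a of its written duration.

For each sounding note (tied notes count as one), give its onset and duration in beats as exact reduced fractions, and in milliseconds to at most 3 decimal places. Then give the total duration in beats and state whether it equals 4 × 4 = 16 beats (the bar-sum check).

1) 0.0ms=0b +1071.429ms=3b
2) 1071.429ms=3b +357.143ms=1b
3) 1428.571ms=4b +535.714ms=3/2b
4) 1964.286ms=11/2b +178.571ms=1/2b
5) 2142.857ms=6b +535.714ms=3/2b
6) 2678.571ms=15/2b +178.571ms=1/2b
7) 2857.143ms=8b +285.714ms=4/5b
8) 3142.857ms=44/5b +285.714ms=4/5b
9) 3428.571ms=48/5b +285.714ms=4/5b
10) 3714.286ms=52/5b +285.714ms=4/5b
11) 4000.0ms=56/5b +285.714ms=4/5b
12) 4285.714ms=12b +535.714ms=3/2b
13) 4821.429ms=27/2b +892.857ms=5/2b
Σ=16b of 16 (168bpm 4/4) — PASS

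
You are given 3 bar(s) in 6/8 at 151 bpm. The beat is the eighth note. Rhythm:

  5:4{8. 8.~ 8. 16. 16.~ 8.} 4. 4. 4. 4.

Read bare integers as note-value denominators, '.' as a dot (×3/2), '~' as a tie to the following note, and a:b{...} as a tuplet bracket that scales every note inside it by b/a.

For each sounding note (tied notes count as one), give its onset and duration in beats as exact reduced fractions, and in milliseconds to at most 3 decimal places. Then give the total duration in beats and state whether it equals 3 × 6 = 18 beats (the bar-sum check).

1) 0.0ms=0b +476.821ms=6/5b
2) 476.821ms=6/5b +953.642ms=12/5b
3) 1430.464ms=18/5b +238.411ms=3/5b
4) 1668.874ms=21/5b +715.232ms=9/5b
5) 2384.106ms=6b +1192.053ms=3b
6) 3576.159ms=9b +1192.053ms=3b
7) 4768.212ms=12b +1192.053ms=3b
8) 5960.265ms=15b +1192.053ms=3b
Σ=18b of 18 (151bpm 6/8) — PASS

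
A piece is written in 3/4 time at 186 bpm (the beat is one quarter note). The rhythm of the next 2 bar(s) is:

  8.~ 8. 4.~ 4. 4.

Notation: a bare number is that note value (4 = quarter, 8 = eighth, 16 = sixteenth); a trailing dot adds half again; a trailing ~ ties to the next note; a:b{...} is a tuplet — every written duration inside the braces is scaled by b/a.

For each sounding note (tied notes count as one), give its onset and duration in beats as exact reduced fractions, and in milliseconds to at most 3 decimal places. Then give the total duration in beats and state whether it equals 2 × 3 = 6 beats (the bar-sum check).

1) 0.0ms=0b +483.871ms=3/2b
2) 483.871ms=3/2b +967.742ms=3b
3) 1451.613ms=9/2b +483.871ms=3/2b
Σ=6b of 6 (186bpm 3/4) — PASS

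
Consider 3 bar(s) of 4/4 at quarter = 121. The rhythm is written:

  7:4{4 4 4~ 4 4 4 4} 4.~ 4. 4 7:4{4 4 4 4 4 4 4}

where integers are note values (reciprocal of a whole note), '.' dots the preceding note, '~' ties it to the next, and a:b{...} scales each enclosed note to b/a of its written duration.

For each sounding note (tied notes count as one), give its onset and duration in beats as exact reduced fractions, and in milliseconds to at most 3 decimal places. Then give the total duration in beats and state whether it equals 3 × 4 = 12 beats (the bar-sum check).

1) 0.0ms=0b +283.353ms=4/7b
2) 283.353ms=4/7b +283.353ms=4/7b
3) 566.706ms=8/7b +566.706ms=8/7b
4) 1133.412ms=16/7b +283.353ms=4/7b
5) 1416.765ms=20/7b +283.353ms=4/7b
6) 1700.118ms=24/7b +283.353ms=4/7b
7) 1983.471ms=4b +1487.603ms=3b
8) 3471.074ms=7b +495.868ms=1b
9) 3966.942ms=8b +283.353ms=4/7b
10) 4250.295ms=60/7b +283.353ms=4/7b
11) 4533.648ms=64/7b +283.353ms=4/7b
12) 4817.001ms=68/7b +283.353ms=4/7b
13) 5100.354ms=72/7b +283.353ms=4/7b
14) 5383.707ms=76/7b +283.353ms=4/7b
15) 5667.06ms=80/7b +283.353ms=4/7b
Σ=12b of 12 (121bpm 4/4) — PASS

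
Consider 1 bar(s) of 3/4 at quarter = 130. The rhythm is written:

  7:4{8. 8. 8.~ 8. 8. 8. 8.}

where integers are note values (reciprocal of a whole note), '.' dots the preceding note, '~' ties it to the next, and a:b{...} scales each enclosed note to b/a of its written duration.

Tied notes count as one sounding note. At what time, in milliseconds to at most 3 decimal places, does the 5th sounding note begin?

note 5 onset = 15/7b = 989.011ms

1. 0.0ms @ 0 + 197.802ms (3/7)
2. 197.802ms @ 3/7 + 197.802ms (3/7)
3. 395.604ms @ 6/7 + 395.604ms (6/7)
4. 791.209ms @ 12/7 + 197.802ms (3/7)
5. 989.011ms @ 15/7 + 197.802ms (3/7)
6. 1186.813ms @ 18/7 + 197.802ms (3/7)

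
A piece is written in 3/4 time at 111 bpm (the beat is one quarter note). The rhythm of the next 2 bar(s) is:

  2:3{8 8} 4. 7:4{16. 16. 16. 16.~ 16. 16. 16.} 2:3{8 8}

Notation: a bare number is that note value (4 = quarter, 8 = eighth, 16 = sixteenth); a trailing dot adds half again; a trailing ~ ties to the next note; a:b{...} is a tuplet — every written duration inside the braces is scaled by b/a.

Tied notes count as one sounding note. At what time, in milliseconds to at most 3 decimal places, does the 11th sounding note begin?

note 11 onset = 21/4b = 2837.838ms

1. 0.0ms @ 0 + 405.405ms (3/4)
2. 405.405ms @ 3/4 + 405.405ms (3/4)
3. 810.811ms @ 3/2 + 810.811ms (3/2)
4. 1621.622ms @ 3 + 115.83ms (3/14)
5. 1737.452ms @ 45/14 + 115.83ms (3/14)
6. 1853.282ms @ 24/7 + 115.83ms (3/14)
7. 1969.112ms @ 51/14 + 231.66ms (3/7)
8. 2200.772ms @ 57/14 + 115.83ms (3/14)
9. 2316.602ms @ 30/7 + 115.83ms (3/14)
10. 2432.432ms @ 9/2 + 405.405ms (3/4)
11. 2837.838ms @ 21/4 + 405.405ms (3/4)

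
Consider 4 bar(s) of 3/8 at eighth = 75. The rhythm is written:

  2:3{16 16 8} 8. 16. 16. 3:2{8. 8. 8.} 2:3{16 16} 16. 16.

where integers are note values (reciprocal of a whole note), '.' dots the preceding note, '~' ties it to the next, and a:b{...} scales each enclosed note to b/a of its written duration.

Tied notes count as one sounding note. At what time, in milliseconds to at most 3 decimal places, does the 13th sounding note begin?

note 13 onset = 45/4b = 9000.0ms

1. 0.0ms @ 0 + 600.0ms (3/4)
2. 600.0ms @ 3/4 + 600.0ms (3/4)
3. 1200.0ms @ 3/2 + 1200.0ms (3/2)
4. 2400.0ms @ 3 + 1200.0ms (3/2)
5. 3600.0ms @ 9/2 + 600.0ms (3/4)
6. 4200.0ms @ 21/4 + 600.0ms (3/4)
7. 4800.0ms @ 6 + 800.0ms (1)
8. 5600.0ms @ 7 + 800.0ms (1)
9. 6400.0ms @ 8 + 800.0ms (1)
10. 7200.0ms @ 9 + 600.0ms (3/4)
11. 7800.0ms @ 39/4 + 600.0ms (3/4)
12. 8400.0ms @ 21/2 + 600.0ms (3/4)
13. 9000.0ms @ 45/4 + 600.0ms (3/4)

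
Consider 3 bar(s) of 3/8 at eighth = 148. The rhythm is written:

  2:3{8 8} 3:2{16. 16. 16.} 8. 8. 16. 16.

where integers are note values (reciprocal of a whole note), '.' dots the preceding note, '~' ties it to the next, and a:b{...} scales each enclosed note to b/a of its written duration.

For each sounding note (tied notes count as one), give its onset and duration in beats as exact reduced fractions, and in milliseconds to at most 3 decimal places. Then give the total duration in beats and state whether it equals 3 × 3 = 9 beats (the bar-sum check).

1) 0.0ms=0b +608.108ms=3/2b
2) 608.108ms=3/2b +608.108ms=3/2b
3) 1216.216ms=3b +202.703ms=1/2b
4) 1418.919ms=7/2b +202.703ms=1/2b
5) 1621.622ms=4b +202.703ms=1/2b
6) 1824.324ms=9/2b +608.108ms=3/2b
7) 2432.432ms=6b +608.108ms=3/2b
8) 3040.541ms=15/2b +304.054ms=3/4b
9) 3344.595ms=33/4b +304.054ms=3/4b
Σ=9b of 9 (148bpm 3/8) — PASS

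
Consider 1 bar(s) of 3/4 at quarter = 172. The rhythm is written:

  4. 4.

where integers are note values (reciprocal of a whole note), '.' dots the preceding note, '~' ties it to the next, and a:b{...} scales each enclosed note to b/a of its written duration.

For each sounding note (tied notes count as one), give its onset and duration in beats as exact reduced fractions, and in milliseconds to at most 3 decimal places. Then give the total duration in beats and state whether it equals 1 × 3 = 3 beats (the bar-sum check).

1) 0.0ms=0b +523.256ms=3/2b
2) 523.256ms=3/2b +523.256ms=3/2b
Σ=3b of 3 (172bpm 3/4) — PASS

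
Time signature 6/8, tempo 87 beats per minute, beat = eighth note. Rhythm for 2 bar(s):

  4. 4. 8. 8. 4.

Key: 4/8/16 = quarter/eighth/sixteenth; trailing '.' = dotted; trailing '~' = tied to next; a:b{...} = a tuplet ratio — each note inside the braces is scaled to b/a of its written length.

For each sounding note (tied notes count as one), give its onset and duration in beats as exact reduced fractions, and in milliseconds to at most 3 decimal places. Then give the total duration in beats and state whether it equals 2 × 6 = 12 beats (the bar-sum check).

1) 0.0ms=0b +2068.966ms=3b
2) 2068.966ms=3b +2068.966ms=3b
3) 4137.931ms=6b +1034.483ms=3/2b
4) 5172.414ms=15/2b +1034.483ms=3/2b
5) 6206.897ms=9b +2068.966ms=3b
Σ=12b of 12 (87bpm 6/8) — PASS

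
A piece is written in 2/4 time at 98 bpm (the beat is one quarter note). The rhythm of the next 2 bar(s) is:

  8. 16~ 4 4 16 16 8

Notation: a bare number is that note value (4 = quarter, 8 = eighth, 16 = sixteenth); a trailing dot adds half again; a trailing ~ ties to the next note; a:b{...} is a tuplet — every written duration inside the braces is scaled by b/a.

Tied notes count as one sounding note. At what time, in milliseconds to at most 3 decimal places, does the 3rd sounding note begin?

note 3 onset = 2b = 1224.49ms

1. 0.0ms @ 0 + 459.184ms (3/4)
2. 459.184ms @ 3/4 + 765.306ms (5/4)
3. 1224.49ms @ 2 + 612.245ms (1)
4. 1836.735ms @ 3 + 153.061ms (1/4)
5. 1989.796ms @ 13/4 + 153.061ms (1/4)
6. 2142.857ms @ 7/2 + 306.122ms (1/2)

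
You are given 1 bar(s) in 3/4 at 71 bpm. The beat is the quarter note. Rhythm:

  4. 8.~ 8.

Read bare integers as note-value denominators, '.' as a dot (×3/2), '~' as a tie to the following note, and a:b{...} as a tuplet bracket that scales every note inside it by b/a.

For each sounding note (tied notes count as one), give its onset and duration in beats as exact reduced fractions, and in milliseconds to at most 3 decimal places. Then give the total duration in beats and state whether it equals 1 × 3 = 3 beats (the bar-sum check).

1) 0.0ms=0b +1267.606ms=3/2b
2) 1267.606ms=3/2b +1267.606ms=3/2b
Σ=3b of 3 (71bpm 3/4) — PASS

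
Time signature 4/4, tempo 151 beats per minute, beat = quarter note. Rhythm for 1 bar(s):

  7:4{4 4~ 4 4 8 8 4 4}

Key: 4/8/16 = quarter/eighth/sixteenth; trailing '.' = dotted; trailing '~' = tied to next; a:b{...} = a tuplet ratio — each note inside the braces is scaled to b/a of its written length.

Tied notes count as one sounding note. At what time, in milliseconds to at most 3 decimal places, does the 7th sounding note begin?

note 7 onset = 24/7b = 1362.346ms

1. 0.0ms @ 0 + 227.058ms (4/7)
2. 227.058ms @ 4/7 + 454.115ms (8/7)
3. 681.173ms @ 12/7 + 227.058ms (4/7)
4. 908.231ms @ 16/7 + 113.529ms (2/7)
5. 1021.76ms @ 18/7 + 113.529ms (2/7)
6. 1135.289ms @ 20/7 + 227.058ms (4/7)
7. 1362.346ms @ 24/7 + 227.058ms (4/7)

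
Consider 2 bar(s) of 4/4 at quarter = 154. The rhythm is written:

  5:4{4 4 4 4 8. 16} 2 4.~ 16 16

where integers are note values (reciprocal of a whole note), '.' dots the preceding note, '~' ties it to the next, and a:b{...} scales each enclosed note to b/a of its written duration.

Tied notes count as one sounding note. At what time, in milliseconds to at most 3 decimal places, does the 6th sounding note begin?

1. 0.0ms @ 0 + 311.688ms (4/5)
2. 311.688ms @ 4/5 + 311.688ms (4/5)
3. 623.377ms @ 8/5 + 311.688ms (4/5)
4. 935.065ms @ 12/5 + 311.688ms (4/5)
5. 1246.753ms @ 16/5 + 233.766ms (3/5)
6. 1480.519ms @ 19/5 + 77.922ms (1/5)
7. 1558.442ms @ 4 + 779.221ms (2)
8. 2337.662ms @ 6 + 681.818ms (7/4)
9. 3019.481ms @ 31/4 + 97.403ms (1/4)

note 6 onset = 19/5b = 1480.519ms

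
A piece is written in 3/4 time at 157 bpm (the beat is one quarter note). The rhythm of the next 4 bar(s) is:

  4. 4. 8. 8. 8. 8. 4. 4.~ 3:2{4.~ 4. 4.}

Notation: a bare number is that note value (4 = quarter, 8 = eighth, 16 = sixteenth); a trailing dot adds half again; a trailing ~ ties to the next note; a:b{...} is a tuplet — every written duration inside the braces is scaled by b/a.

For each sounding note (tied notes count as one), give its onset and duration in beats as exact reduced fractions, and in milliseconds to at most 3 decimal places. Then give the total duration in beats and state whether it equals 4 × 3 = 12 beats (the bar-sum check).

1) 0.0ms=0b +573.248ms=3/2b
2) 573.248ms=3/2b +573.248ms=3/2b
3) 1146.497ms=3b +286.624ms=3/4b
4) 1433.121ms=15/4b +286.624ms=3/4b
5) 1719.745ms=9/2b +286.624ms=3/4b
6) 2006.369ms=21/4b +286.624ms=3/4b
7) 2292.994ms=6b +573.248ms=3/2b
8) 2866.242ms=15/2b +1337.58ms=7/2b
9) 4203.822ms=11b +382.166ms=1b
Σ=12b of 12 (157bpm 3/4) — PASS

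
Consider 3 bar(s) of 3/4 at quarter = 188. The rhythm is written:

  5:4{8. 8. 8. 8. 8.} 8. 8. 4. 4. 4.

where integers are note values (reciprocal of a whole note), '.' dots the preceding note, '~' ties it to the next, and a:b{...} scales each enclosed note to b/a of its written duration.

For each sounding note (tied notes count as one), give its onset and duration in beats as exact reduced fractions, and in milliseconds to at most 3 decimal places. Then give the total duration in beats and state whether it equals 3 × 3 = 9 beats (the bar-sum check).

1) 0.0ms=0b +191.489ms=3/5b
2) 191.489ms=3/5b +191.489ms=3/5b
3) 382.979ms=6/5b +191.489ms=3/5b
4) 574.468ms=9/5b +191.489ms=3/5b
5) 765.957ms=12/5b +191.489ms=3/5b
6) 957.447ms=3b +239.362ms=3/4b
7) 1196.809ms=15/4b +239.362ms=3/4b
8) 1436.17ms=9/2b +478.723ms=3/2b
9) 1914.894ms=6b +478.723ms=3/2b
10) 2393.617ms=15/2b +478.723ms=3/2b
Σ=9b of 9 (188bpm 3/4) — PASS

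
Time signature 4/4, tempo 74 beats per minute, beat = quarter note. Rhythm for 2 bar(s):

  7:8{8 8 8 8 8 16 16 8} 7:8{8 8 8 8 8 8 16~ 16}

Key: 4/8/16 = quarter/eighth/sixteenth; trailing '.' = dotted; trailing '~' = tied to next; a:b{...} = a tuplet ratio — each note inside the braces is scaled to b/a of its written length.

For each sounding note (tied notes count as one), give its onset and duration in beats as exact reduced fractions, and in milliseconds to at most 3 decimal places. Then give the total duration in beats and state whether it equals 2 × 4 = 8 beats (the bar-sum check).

1) 0.0ms=0b +463.32ms=4/7b
2) 463.32ms=4/7b +463.32ms=4/7b
3) 926.641ms=8/7b +463.32ms=4/7b
4) 1389.961ms=12/7b +463.32ms=4/7b
5) 1853.282ms=16/7b +463.32ms=4/7b
6) 2316.602ms=20/7b +231.66ms=2/7b
7) 2548.263ms=22/7b +231.66ms=2/7b
8) 2779.923ms=24/7b +463.32ms=4/7b
9) 3243.243ms=4b +463.32ms=4/7b
10) 3706.564ms=32/7b +463.32ms=4/7b
11) 4169.884ms=36/7b +463.32ms=4/7b
12) 4633.205ms=40/7b +463.32ms=4/7b
13) 5096.525ms=44/7b +463.32ms=4/7b
14) 5559.846ms=48/7b +463.32ms=4/7b
15) 6023.166ms=52/7b +463.32ms=4/7b
Σ=8b of 8 (74bpm 4/4) — PASS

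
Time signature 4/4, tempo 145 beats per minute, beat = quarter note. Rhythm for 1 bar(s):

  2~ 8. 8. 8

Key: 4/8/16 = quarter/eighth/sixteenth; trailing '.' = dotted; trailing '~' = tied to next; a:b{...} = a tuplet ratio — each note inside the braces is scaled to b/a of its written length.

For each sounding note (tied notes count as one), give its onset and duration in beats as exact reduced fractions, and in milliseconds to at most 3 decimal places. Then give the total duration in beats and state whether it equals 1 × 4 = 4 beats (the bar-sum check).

1) 0.0ms=0b +1137.931ms=11/4b
2) 1137.931ms=11/4b +310.345ms=3/4b
3) 1448.276ms=7/2b +206.897ms=1/2b
Σ=4b of 4 (145bpm 4/4) — PASS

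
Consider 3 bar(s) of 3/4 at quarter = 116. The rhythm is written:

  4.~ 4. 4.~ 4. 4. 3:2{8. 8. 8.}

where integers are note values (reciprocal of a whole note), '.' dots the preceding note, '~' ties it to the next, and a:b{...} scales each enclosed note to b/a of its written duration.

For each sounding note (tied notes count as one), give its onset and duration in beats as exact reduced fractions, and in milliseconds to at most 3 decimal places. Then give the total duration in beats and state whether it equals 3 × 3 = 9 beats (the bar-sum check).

1) 0.0ms=0b +1551.724ms=3b
2) 1551.724ms=3b +1551.724ms=3b
3) 3103.448ms=6b +775.862ms=3/2b
4) 3879.31ms=15/2b +258.621ms=1/2b
5) 4137.931ms=8b +258.621ms=1/2b
6) 4396.552ms=17/2b +258.621ms=1/2b
Σ=9b of 9 (116bpm 3/4) — PASS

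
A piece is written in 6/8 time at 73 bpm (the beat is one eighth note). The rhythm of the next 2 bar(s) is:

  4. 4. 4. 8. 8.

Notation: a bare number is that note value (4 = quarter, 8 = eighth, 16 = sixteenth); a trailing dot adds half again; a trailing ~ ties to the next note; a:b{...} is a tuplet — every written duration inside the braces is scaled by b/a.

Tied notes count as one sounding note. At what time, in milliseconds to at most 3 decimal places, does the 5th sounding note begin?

note 5 onset = 21/2b = 8630.137ms

1. 0.0ms @ 0 + 2465.753ms (3)
2. 2465.753ms @ 3 + 2465.753ms (3)
3. 4931.507ms @ 6 + 2465.753ms (3)
4. 7397.26ms @ 9 + 1232.877ms (3/2)
5. 8630.137ms @ 21/2 + 1232.877ms (3/2)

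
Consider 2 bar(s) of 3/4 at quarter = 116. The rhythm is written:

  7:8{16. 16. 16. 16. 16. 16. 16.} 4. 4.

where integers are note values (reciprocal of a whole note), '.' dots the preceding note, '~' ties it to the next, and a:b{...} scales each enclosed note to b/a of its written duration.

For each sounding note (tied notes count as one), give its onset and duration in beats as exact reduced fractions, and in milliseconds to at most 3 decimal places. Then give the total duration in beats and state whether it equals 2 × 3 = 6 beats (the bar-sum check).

1) 0.0ms=0b +221.675ms=3/7b
2) 221.675ms=3/7b +221.675ms=3/7b
3) 443.35ms=6/7b +221.675ms=3/7b
4) 665.025ms=9/7b +221.675ms=3/7b
5) 886.7ms=12/7b +221.675ms=3/7b
6) 1108.374ms=15/7b +221.675ms=3/7b
7) 1330.049ms=18/7b +221.675ms=3/7b
8) 1551.724ms=3b +775.862ms=3/2b
9) 2327.586ms=9/2b +775.862ms=3/2b
Σ=6b of 6 (116bpm 3/4) — PASS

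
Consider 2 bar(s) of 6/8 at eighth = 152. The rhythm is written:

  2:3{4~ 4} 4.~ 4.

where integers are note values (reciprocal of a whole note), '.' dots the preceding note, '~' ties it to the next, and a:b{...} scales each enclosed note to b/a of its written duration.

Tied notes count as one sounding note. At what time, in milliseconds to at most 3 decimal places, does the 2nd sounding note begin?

1. 0.0ms @ 0 + 2368.421ms (6)
2. 2368.421ms @ 6 + 2368.421ms (6)

note 2 onset = 6b = 2368.421ms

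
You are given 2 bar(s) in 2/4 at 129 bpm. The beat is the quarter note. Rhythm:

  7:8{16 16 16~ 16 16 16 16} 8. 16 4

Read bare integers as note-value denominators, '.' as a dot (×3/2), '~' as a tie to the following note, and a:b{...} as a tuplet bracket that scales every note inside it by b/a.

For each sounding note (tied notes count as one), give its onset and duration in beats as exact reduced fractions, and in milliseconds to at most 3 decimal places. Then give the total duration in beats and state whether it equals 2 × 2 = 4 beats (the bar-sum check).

1) 0.0ms=0b +132.89ms=2/7b
2) 132.89ms=2/7b +132.89ms=2/7b
3) 265.781ms=4/7b +265.781ms=4/7b
4) 531.561ms=8/7b +132.89ms=2/7b
5) 664.452ms=10/7b +132.89ms=2/7b
6) 797.342ms=12/7b +132.89ms=2/7b
7) 930.233ms=2b +348.837ms=3/4b
8) 1279.07ms=11/4b +116.279ms=1/4b
9) 1395.349ms=3b +465.116ms=1b
Σ=4b of 4 (129bpm 2/4) — PASS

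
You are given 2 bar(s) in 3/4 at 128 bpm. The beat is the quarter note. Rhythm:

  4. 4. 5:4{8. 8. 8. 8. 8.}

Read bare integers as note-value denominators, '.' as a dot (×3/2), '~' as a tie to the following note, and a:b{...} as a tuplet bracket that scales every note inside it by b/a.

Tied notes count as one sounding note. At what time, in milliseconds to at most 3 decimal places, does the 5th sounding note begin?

note 5 onset = 21/5b = 1968.75ms

1. 0.0ms @ 0 + 703.125ms (3/2)
2. 703.125ms @ 3/2 + 703.125ms (3/2)
3. 1406.25ms @ 3 + 281.25ms (3/5)
4. 1687.5ms @ 18/5 + 281.25ms (3/5)
5. 1968.75ms @ 21/5 + 281.25ms (3/5)
6. 2250.0ms @ 24/5 + 281.25ms (3/5)
7. 2531.25ms @ 27/5 + 281.25ms (3/5)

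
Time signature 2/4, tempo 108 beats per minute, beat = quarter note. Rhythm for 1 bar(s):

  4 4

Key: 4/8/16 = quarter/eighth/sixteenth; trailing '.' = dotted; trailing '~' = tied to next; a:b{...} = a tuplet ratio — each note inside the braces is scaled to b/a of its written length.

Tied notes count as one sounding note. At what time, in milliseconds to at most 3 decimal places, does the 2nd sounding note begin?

note 2 onset = 1b = 555.556ms

1. 0.0ms @ 0 + 555.556ms (1)
2. 555.556ms @ 1 + 555.556ms (1)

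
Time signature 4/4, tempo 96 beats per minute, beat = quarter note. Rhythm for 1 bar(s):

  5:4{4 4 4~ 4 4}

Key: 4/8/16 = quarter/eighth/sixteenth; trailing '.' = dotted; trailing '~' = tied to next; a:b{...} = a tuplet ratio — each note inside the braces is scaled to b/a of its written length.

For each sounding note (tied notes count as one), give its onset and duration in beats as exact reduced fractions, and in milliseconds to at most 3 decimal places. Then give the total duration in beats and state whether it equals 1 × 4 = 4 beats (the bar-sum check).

1) 0.0ms=0b +500.0ms=4/5b
2) 500.0ms=4/5b +500.0ms=4/5b
3) 1000.0ms=8/5b +1000.0ms=8/5b
4) 2000.0ms=16/5b +500.0ms=4/5b
Σ=4b of 4 (96bpm 4/4) — PASS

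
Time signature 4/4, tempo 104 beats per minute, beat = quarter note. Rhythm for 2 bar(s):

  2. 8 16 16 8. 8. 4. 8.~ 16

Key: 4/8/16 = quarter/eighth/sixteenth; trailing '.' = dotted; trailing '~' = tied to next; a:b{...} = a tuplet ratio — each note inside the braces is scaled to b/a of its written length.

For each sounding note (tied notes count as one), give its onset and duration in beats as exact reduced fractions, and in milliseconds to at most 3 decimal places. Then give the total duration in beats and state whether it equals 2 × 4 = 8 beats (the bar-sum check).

1) 0.0ms=0b +1730.769ms=3b
2) 1730.769ms=3b +288.462ms=1/2b
3) 2019.231ms=7/2b +144.231ms=1/4b
4) 2163.462ms=15/4b +144.231ms=1/4b
5) 2307.692ms=4b +432.692ms=3/4b
6) 2740.385ms=19/4b +432.692ms=3/4b
7) 3173.077ms=11/2b +865.385ms=3/2b
8) 4038.462ms=7b +576.923ms=1b
Σ=8b of 8 (104bpm 4/4) — PASS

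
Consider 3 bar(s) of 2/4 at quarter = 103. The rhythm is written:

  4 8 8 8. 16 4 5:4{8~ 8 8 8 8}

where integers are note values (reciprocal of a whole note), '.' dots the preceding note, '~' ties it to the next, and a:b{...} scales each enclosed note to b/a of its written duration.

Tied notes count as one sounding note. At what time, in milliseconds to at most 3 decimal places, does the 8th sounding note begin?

1. 0.0ms @ 0 + 582.524ms (1)
2. 582.524ms @ 1 + 291.262ms (1/2)
3. 873.786ms @ 3/2 + 291.262ms (1/2)
4. 1165.049ms @ 2 + 436.893ms (3/4)
5. 1601.942ms @ 11/4 + 145.631ms (1/4)
6. 1747.573ms @ 3 + 582.524ms (1)
7. 2330.097ms @ 4 + 466.019ms (4/5)
8. 2796.117ms @ 24/5 + 233.01ms (2/5)
9. 3029.126ms @ 26/5 + 233.01ms (2/5)
10. 3262.136ms @ 28/5 + 233.01ms (2/5)

note 8 onset = 24/5b = 2796.117ms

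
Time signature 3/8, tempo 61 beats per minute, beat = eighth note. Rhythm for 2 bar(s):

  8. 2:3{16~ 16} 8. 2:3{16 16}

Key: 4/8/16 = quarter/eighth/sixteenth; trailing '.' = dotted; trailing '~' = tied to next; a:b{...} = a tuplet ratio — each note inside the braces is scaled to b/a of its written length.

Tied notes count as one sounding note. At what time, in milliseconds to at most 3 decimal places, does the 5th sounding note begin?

note 5 onset = 21/4b = 5163.934ms

1. 0.0ms @ 0 + 1475.41ms (3/2)
2. 1475.41ms @ 3/2 + 1475.41ms (3/2)
3. 2950.82ms @ 3 + 1475.41ms (3/2)
4. 4426.23ms @ 9/2 + 737.705ms (3/4)
5. 5163.934ms @ 21/4 + 737.705ms (3/4)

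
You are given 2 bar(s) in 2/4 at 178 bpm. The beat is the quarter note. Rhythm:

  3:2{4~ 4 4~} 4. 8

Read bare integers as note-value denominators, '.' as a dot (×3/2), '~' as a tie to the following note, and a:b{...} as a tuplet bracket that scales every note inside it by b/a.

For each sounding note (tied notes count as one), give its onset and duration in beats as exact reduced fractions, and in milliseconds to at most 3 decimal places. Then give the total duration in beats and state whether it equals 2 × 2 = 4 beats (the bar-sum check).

1) 0.0ms=0b +449.438ms=4/3b
2) 449.438ms=4/3b +730.337ms=13/6b
3) 1179.775ms=7/2b +168.539ms=1/2b
Σ=4b of 4 (178bpm 2/4) — PASS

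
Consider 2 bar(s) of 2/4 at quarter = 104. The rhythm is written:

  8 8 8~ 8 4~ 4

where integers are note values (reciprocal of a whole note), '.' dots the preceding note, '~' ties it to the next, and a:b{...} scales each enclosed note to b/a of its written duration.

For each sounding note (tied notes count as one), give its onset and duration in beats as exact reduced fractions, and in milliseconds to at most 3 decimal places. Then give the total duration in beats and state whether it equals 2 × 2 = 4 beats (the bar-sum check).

1) 0.0ms=0b +288.462ms=1/2b
2) 288.462ms=1/2b +288.462ms=1/2b
3) 576.923ms=1b +576.923ms=1b
4) 1153.846ms=2b +1153.846ms=2b
Σ=4b of 4 (104bpm 2/4) — PASS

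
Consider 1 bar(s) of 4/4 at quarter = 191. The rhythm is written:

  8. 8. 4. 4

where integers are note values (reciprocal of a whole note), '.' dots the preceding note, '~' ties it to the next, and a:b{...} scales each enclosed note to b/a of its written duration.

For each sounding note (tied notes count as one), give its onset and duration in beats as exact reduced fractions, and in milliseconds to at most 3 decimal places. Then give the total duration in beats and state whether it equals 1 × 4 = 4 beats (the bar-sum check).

1) 0.0ms=0b +235.602ms=3/4b
2) 235.602ms=3/4b +235.602ms=3/4b
3) 471.204ms=3/2b +471.204ms=3/2b
4) 942.408ms=3b +314.136ms=1b
Σ=4b of 4 (191bpm 4/4) — PASS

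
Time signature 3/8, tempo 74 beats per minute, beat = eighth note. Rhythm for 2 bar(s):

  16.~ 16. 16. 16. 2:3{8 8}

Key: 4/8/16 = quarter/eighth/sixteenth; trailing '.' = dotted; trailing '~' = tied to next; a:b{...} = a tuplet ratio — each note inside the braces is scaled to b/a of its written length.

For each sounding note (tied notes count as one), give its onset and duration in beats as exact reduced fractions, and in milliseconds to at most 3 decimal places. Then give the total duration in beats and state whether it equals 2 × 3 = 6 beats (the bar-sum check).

1) 0.0ms=0b +1216.216ms=3/2b
2) 1216.216ms=3/2b +608.108ms=3/4b
3) 1824.324ms=9/4b +608.108ms=3/4b
4) 2432.432ms=3b +1216.216ms=3/2b
5) 3648.649ms=9/2b +1216.216ms=3/2b
Σ=6b of 6 (74bpm 3/8) — PASS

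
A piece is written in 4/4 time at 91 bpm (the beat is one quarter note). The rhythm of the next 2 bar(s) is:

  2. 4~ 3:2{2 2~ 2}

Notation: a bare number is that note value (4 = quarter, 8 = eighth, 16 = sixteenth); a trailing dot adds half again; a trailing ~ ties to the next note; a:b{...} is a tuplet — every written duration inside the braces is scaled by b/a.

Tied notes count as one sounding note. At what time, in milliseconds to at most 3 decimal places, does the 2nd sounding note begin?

note 2 onset = 3b = 1978.022ms

1. 0.0ms @ 0 + 1978.022ms (3)
2. 1978.022ms @ 3 + 1538.462ms (7/3)
3. 3516.484ms @ 16/3 + 1758.242ms (8/3)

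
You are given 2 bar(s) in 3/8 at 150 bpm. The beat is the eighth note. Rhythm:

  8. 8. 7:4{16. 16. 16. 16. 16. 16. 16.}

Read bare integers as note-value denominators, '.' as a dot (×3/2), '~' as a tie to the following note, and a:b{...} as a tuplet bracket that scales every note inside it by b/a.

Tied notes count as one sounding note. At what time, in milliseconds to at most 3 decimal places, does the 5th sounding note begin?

note 5 onset = 27/7b = 1542.857ms

1. 0.0ms @ 0 + 600.0ms (3/2)
2. 600.0ms @ 3/2 + 600.0ms (3/2)
3. 1200.0ms @ 3 + 171.429ms (3/7)
4. 1371.429ms @ 24/7 + 171.429ms (3/7)
5. 1542.857ms @ 27/7 + 171.429ms (3/7)
6. 1714.286ms @ 30/7 + 171.429ms (3/7)
7. 1885.714ms @ 33/7 + 171.429ms (3/7)
8. 2057.143ms @ 36/7 + 171.429ms (3/7)
9. 2228.571ms @ 39/7 + 171.429ms (3/7)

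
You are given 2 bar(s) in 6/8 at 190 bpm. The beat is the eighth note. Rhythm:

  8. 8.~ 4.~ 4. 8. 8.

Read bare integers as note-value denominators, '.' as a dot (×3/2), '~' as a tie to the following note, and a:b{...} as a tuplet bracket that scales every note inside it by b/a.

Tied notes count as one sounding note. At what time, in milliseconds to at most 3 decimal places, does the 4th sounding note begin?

1. 0.0ms @ 0 + 473.684ms (3/2)
2. 473.684ms @ 3/2 + 2368.421ms (15/2)
3. 2842.105ms @ 9 + 473.684ms (3/2)
4. 3315.789ms @ 21/2 + 473.684ms (3/2)

note 4 onset = 21/2b = 3315.789ms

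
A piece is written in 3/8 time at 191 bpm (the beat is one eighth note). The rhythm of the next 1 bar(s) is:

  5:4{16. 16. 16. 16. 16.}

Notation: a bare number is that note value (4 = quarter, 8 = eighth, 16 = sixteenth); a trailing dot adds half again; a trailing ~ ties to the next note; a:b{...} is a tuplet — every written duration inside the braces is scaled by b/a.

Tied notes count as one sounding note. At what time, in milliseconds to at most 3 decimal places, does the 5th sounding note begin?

note 5 onset = 12/5b = 753.927ms

1. 0.0ms @ 0 + 188.482ms (3/5)
2. 188.482ms @ 3/5 + 188.482ms (3/5)
3. 376.963ms @ 6/5 + 188.482ms (3/5)
4. 565.445ms @ 9/5 + 188.482ms (3/5)
5. 753.927ms @ 12/5 + 188.482ms (3/5)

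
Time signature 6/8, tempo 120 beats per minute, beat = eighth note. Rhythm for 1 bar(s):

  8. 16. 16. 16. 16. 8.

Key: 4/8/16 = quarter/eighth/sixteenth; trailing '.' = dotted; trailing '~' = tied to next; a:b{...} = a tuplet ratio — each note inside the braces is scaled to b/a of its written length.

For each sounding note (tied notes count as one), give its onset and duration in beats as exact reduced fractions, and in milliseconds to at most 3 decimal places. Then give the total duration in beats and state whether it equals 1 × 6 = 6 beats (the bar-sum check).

1) 0.0ms=0b +750.0ms=3/2b
2) 750.0ms=3/2b +375.0ms=3/4b
3) 1125.0ms=9/4b +375.0ms=3/4b
4) 1500.0ms=3b +375.0ms=3/4b
5) 1875.0ms=15/4b +375.0ms=3/4b
6) 2250.0ms=9/2b +750.0ms=3/2b
Σ=6b of 6 (120bpm 6/8) — PASS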